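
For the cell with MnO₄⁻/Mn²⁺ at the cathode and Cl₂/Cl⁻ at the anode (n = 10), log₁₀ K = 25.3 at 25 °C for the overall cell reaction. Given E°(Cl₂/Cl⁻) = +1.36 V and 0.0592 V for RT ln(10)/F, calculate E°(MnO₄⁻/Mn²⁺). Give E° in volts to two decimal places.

+1.51 V

E°cell = (0.0592/n)·log K = (0.0592/10)(25.3) = +0.150 V.
Since MnO₄⁻/Mn²⁺ is the cathode and Cl₂/Cl⁻ the anode, E°cell = E°(MnO₄⁻/Mn²⁺) − E°(Cl₂/Cl⁻).
So E°(MnO₄⁻/Mn²⁺) = E°cell + E°(Cl₂/Cl⁻) = +0.150 + (+1.36) = +1.51 V.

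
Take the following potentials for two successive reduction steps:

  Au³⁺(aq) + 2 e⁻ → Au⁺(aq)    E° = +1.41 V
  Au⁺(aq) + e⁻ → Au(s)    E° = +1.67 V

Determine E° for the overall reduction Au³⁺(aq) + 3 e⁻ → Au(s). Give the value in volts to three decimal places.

+1.497 V

Adding the free-energy changes (−nFE°) of the two steps gives −n₃FE°₃ = −n₁FE°₁ − n₂FE°₂.
E°₃ = (2×+1.41 + 1×+1.67) / 3 = (+4.490) / 3 = +1.497 V.
Simply averaging or adding the two E° values would be wrong; the electron-weighted sum is required.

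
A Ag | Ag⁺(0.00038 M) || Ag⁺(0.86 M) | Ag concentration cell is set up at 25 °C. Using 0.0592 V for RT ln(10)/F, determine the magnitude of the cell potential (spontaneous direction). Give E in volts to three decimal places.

For a concentration cell E°cell = 0. The 0.86 M side is the cathode (reduction is favoured where [Ag⁺] is higher).
With n = 1, E = −(0.0592/1) log([Ag⁺]ₐₙ/[Ag⁺]꜀ₐₜ) = −(0.0592/1) log(0.00038/0.86) = −(0.0592/1)(-3.355) = +0.199 V.

+0.199 V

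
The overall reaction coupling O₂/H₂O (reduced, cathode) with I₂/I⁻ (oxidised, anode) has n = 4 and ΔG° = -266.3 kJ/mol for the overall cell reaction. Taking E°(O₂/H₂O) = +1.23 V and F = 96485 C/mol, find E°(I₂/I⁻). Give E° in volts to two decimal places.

+0.54 V

E°cell = −ΔG°/(nF) = −(-266.3×10³)/((4)(96485)) = +0.690 V.
Since O₂/H₂O is the cathode and I₂/I⁻ the anode, E°cell = E°(O₂/H₂O) − E°(I₂/I⁻).
So E°(I₂/I⁻) = E°(O₂/H₂O) − E°cell = (+1.23) − (+0.690) = +0.54 V.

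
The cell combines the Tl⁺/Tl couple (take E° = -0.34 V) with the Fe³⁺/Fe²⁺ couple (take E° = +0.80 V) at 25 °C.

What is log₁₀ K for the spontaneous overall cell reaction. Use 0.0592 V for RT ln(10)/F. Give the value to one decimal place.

19.3

Cathode: Fe³⁺/Fe²⁺; anode: Tl⁺/Tl. E°cell = +1.14 V, n = 1.
log K = nE°cell / 0.0592 = (1)(+1.14) / 0.0592 = 19.3.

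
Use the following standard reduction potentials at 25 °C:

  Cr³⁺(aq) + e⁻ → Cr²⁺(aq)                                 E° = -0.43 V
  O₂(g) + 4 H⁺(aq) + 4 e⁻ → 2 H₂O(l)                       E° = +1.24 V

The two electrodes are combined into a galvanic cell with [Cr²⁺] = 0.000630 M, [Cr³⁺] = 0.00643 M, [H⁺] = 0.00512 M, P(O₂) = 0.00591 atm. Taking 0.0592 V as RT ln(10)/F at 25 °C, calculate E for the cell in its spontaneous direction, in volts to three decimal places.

+1.442 V

O₂/H₂O is the cathode (higher E°), Cr³⁺/Cr²⁺ the anode: E°cell = +1.24 − (-0.43) = +1.67 V, n = 4.
Overall: O₂(g) + 4 H⁺(aq) + 4 Cr²⁺(aq) → 2 H₂O(l) + 4 Cr³⁺(aq)
Q = [Cr³⁺]^4 / (P(O₂)·[H⁺]^4·[Cr²⁺]^4); log Q = 15.427.
E = E° − (0.0592/n) log Q = +1.67 − (0.0592/4)(15.427) = +1.442 V.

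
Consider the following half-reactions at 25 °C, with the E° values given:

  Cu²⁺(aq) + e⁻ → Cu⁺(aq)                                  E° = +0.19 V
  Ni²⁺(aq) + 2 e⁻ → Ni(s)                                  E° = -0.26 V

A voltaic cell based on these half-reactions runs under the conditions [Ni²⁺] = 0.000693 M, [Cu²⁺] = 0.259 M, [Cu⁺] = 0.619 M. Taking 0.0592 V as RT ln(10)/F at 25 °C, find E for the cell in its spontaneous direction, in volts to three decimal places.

Cu²⁺/Cu⁺ is the cathode (higher E°), Ni²⁺/Ni the anode: E°cell = +0.19 − (-0.26) = +0.45 V, n = 2.
Overall: 2 Cu²⁺(aq) + Ni(s) → 2 Cu⁺(aq) + Ni²⁺(aq)
Q = [Cu⁺]^2·[Ni²⁺] / ([Cu²⁺]^2); log Q = -2.402.
E = E° − (0.0592/n) log Q = +0.45 − (0.0592/2)(-2.402) = +0.521 V.

+0.521 V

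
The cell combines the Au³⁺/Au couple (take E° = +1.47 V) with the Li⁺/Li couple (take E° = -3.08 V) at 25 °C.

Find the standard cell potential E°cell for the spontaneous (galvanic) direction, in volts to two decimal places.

+4.55 V

The Au³⁺/Au couple has the higher reduction potential, so it is the cathode; Li⁺/Li is oxidised at the anode.
E°cell = E°(cathode) − E°(anode) = (+1.47) − (-3.08) = +4.55 V.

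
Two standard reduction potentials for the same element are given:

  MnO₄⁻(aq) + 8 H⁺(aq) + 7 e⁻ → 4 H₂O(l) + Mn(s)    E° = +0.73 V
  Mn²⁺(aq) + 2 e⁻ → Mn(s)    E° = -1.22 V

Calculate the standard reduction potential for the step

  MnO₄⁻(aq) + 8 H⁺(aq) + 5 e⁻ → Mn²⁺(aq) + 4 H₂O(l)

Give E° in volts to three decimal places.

+1.510 V

Sequential free energies add, so n₃E°₃ = n₁E°₁ + n₂E°₂.
With n₃ = 7, and the known step contributing 2×(-1.22) V, the unknown satisfies 5·E° = 7×(+0.73) − 2×(-1.22) = +7.550.
E° = +7.550 / 5 = +1.510 V.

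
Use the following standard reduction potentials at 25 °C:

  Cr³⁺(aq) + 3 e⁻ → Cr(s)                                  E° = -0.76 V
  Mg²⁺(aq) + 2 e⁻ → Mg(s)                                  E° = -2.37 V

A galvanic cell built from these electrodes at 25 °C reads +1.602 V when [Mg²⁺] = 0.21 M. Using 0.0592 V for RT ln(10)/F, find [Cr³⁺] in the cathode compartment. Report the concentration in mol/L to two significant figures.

Cr³⁺/Cr is the cathode, Mg²⁺/Mg the anode: E°cell = +1.61 V, n = 6.
Overall reaction: 2 Cr³⁺(aq) + 3 Mg(s) → 2 Cr(s) + 3 Mg²⁺(aq); Q = [Mg²⁺]^3/[Cr³⁺]^2.
From E = E° − (0.0592/n) log Q: log Q = (E° − E)·n/0.0592 = (+1.61 − (+1.602))·6/0.0592 = 0.8108.
So 2·log[Cr³⁺] = 3·log(0.21) − log Q = -2.0333 − (0.8108) = -2.8441; log[Cr³⁺] = -2.8441 / 2 = -1.4221; [Cr³⁺] = 10^(-1.4221) ≈ 0.038 M.

0.038 M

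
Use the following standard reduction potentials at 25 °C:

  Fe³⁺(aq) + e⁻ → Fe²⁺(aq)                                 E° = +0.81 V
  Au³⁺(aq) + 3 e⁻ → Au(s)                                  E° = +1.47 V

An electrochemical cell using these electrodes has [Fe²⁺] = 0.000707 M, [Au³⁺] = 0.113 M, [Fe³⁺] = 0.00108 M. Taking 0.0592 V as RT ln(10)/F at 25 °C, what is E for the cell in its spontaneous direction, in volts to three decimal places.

Au³⁺/Au is the cathode (higher E°), Fe³⁺/Fe²⁺ the anode: E°cell = +1.47 − (+0.81) = +0.66 V, n = 3.
Overall: Au³⁺(aq) + 3 Fe²⁺(aq) → Au(s) + 3 Fe³⁺(aq)
Q = [Fe³⁺]^3 / ([Au³⁺]·[Fe²⁺]^3); log Q = 1.499.
E = E° − (0.0592/n) log Q = +0.66 − (0.0592/3)(1.499) = +0.630 V.

+0.630 V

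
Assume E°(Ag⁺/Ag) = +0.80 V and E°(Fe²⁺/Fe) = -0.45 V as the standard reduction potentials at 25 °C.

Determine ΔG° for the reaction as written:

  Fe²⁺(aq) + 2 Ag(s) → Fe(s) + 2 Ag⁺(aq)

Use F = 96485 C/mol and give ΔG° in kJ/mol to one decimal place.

+241.2 kJ/mol

As written, Fe²⁺/Fe is reduced (cathode) and Ag⁺/Ag is oxidised (anode), so E°cell = (-0.45) − (+0.80) = -1.25 V.
Balancing electrons gives n = 2.
ΔG° = −nFE° = −(2)(96485)(-1.25) = 241,212 J = +241.2 kJ/mol.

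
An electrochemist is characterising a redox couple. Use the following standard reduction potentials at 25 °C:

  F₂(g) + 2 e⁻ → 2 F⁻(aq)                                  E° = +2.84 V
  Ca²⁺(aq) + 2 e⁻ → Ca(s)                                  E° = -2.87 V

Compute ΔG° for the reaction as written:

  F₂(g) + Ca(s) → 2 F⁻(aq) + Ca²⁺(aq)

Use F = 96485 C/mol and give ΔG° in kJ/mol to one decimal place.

-1101.9 kJ/mol

As written, F₂/F⁻ is reduced (cathode) and Ca²⁺/Ca is oxidised (anode), so E°cell = (+2.84) − (-2.87) = +5.71 V.
Balancing electrons gives n = 2.
ΔG° = −nFE° = −(2)(96485)(+5.71) = -1,101,859 J = -1101.9 kJ/mol.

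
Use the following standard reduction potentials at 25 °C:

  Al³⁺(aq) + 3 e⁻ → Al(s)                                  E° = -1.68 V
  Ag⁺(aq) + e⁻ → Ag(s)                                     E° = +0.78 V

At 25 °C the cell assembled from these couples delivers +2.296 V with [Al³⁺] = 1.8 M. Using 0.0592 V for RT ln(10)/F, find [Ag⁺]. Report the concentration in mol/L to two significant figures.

Ag⁺/Ag is the cathode, Al³⁺/Al the anode: E°cell = +2.46 V, n = 3.
Overall reaction: 3 Ag⁺(aq) + Al(s) → 3 Ag(s) + Al³⁺(aq); Q = [Al³⁺]^1/[Ag⁺]^3.
From E = E° − (0.0592/n) log Q: log Q = (E° − E)·n/0.0592 = (+2.46 − (+2.296))·3/0.0592 = 8.3108.
So 3·log[Ag⁺] = 1·log(1.8) − log Q = 0.2553 − (8.3108) = -8.0555; log[Ag⁺] = -8.0555 / 3 = -2.6852; [Ag⁺] = 10^(-2.6852) ≈ 0.0021 M.

0.0021 M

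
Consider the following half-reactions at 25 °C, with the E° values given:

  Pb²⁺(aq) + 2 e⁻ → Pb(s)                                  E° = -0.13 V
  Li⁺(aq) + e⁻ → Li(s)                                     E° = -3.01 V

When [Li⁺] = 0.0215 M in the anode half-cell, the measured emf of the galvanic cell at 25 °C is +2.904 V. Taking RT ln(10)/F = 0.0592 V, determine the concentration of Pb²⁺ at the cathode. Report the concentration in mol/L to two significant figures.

0.0030 M

Pb²⁺/Pb is the cathode, Li⁺/Li the anode: E°cell = +2.88 V, n = 2.
Overall reaction: Pb²⁺(aq) + 2 Li(s) → Pb(s) + 2 Li⁺(aq); Q = [Li⁺]^2/[Pb²⁺]^1.
From E = E° − (0.0592/n) log Q: log Q = (E° − E)·n/0.0592 = (+2.88 − (+2.904))·2/0.0592 = -0.8108.
So 1·log[Pb²⁺] = 2·log(0.0215) − log Q = -3.3351 − (-0.8108) = -2.5243; [Pb²⁺] = 10^(-2.5243) ≈ 0.0030 M.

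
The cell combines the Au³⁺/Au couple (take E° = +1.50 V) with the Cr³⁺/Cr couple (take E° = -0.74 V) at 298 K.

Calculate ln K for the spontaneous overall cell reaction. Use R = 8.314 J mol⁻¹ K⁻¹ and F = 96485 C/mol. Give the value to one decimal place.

Cathode: Au³⁺/Au; anode: Cr³⁺/Cr. E°cell = (+1.50) − (-0.74) = +2.24 V, with n = 3.
ΔG° = −nFE° = −RT ln K, so ln K = nFE°/(RT) = (3)(96485)(+2.24) / ((8.314)(298)) = 261.699.

261.7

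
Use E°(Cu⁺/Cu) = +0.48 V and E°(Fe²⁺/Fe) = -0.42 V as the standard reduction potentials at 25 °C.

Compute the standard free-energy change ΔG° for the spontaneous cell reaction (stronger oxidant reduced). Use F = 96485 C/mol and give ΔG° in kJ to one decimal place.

Cu⁺/Cu (E° = +0.48 V) is the cathode; Fe²⁺/Fe (E° = -0.42 V) is the anode, so E°cell = +0.90 V.
Balancing electrons gives n = 2 (lcm of 1 and 2).
ΔG° = −nFE° = −(2)(96485)(+0.90) = -173,673 J = -173.7 kJ.

-173.7 kJ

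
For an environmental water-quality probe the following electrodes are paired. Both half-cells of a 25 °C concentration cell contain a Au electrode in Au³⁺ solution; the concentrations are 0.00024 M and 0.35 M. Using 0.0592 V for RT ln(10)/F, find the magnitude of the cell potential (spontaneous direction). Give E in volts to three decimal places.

For a concentration cell E°cell = 0. The 0.35 M side is the cathode (reduction is favoured where [Au³⁺] is higher).
With n = 3, E = −(0.0592/3) log([Au³⁺]ₐₙ/[Au³⁺]꜀ₐₜ) = −(0.0592/3) log(0.00024/0.35) = −(0.0592/3)(-3.164) = +0.062 V.

+0.062 V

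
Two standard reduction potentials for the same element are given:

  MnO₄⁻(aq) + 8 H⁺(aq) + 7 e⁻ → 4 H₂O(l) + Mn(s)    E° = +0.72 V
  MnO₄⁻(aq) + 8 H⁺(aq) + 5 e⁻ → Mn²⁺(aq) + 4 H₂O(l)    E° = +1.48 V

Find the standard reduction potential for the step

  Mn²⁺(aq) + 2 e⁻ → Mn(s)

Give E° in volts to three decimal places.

Sequential free energies add, so n₃E°₃ = n₁E°₁ + n₂E°₂.
With n₃ = 7, and the known step contributing 5×(+1.48) V, the unknown satisfies 2·E° = 7×(+0.72) − 5×(+1.48) = -2.360.
E° = -2.360 / 2 = -1.180 V.

-1.180 V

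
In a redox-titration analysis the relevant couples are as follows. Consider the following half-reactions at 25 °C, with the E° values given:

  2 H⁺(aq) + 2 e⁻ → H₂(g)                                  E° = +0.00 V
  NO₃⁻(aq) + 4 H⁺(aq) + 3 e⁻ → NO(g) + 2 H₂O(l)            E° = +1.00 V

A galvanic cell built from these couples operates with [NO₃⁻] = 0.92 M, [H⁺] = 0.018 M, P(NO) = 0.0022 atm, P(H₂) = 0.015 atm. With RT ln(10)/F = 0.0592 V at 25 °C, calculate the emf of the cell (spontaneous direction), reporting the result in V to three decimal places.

NO₃⁻/NO is the cathode (higher E°), H⁺/H₂ the anode: E°cell = +1.00 − (+0.00) = +1.00 V, n = 6.
Overall: 2 NO₃⁻(aq) + 2 H⁺(aq) + 3 H₂(g) → 2 NO(g) + 4 H₂O(l)
Q = P(NO)^2 / ([NO₃⁻]^2·[H⁺]^2·P(H₂)^3); log Q = 3.718.
E = E° − (0.0592/n) log Q = +1.00 − (0.0592/6)(3.718) = +0.963 V.

+0.963 V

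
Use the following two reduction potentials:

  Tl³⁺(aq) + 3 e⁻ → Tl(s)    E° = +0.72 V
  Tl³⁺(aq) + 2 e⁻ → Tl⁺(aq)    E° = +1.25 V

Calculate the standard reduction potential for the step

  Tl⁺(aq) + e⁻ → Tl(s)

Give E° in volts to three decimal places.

Sequential free energies add, so n₃E°₃ = n₁E°₁ + n₂E°₂.
With n₃ = 3, and the known step contributing 2×(+1.25) V, the unknown satisfies 1·E° = 3×(+0.72) − 2×(+1.25) = -0.340.
E° = -0.340 / 1 = -0.340 V.

-0.340 V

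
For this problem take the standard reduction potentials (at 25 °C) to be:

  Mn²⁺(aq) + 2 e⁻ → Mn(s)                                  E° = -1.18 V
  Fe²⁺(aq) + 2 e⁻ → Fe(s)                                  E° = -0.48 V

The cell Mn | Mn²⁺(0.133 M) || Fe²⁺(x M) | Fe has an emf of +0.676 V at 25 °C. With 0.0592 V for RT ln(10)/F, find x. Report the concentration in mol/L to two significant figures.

Fe²⁺/Fe is the cathode, Mn²⁺/Mn the anode: E°cell = +0.70 V, n = 2.
Overall reaction: Fe²⁺(aq) + Mn(s) → Fe(s) + Mn²⁺(aq); Q = [Mn²⁺]^1/[Fe²⁺]^1.
From E = E° − (0.0592/n) log Q: log Q = (E° − E)·n/0.0592 = (+0.70 − (+0.676))·2/0.0592 = 0.8108.
So 1·log[Fe²⁺] = 1·log(0.133) − log Q = -0.8761 − (0.8108) = -1.6869; [Fe²⁺] = 10^(-1.6869) ≈ 0.021 M.

0.021 M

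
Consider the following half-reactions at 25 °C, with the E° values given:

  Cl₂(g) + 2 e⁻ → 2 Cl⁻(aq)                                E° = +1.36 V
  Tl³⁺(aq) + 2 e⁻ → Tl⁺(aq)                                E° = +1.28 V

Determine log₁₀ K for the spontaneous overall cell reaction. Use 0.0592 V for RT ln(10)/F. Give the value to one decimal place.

Cathode: Cl₂/Cl⁻; anode: Tl³⁺/Tl⁺. E°cell = +0.08 V, n = 2.
log K = nE°cell / 0.0592 = (2)(+0.08) / 0.0592 = 2.7.

2.7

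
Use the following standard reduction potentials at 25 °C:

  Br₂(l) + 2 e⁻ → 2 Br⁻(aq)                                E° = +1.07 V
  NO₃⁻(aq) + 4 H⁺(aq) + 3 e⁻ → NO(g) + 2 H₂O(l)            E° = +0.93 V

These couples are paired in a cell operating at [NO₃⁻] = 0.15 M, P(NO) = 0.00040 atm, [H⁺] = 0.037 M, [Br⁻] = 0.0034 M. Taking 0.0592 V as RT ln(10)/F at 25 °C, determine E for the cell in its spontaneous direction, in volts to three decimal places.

Br₂/Br⁻ is the cathode (higher E°), NO₃⁻/NO the anode: E°cell = +1.07 − (+0.93) = +0.14 V, n = 6.
Overall: 3 Br₂(l) + 2 NO(g) + 4 H₂O(l) → 6 Br⁻(aq) + 2 NO₃⁻(aq) + 8 H⁺(aq)
Q = [Br⁻]^6·[NO₃⁻]^2·[H⁺]^8 / (P(NO)^2); log Q = -21.117.
E = E° − (0.0592/n) log Q = +0.14 − (0.0592/6)(-21.117) = +0.348 V.

+0.348 V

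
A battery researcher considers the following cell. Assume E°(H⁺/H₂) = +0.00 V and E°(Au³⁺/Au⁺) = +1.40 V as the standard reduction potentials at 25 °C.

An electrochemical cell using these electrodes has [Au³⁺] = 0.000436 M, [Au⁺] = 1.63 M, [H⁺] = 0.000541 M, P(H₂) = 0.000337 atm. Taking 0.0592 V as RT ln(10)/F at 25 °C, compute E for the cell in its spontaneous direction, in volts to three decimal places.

+1.385 V

Au³⁺/Au⁺ is the cathode (higher E°), H⁺/H₂ the anode: E°cell = +1.40 − (+0.00) = +1.40 V, n = 2.
Overall: Au³⁺(aq) + H₂(g) → Au⁺(aq) + 2 H⁺(aq)
Q = [Au⁺]·[H⁺]^2 / ([Au³⁺]·P(H₂)); log Q = 0.511.
E = E° − (0.0592/n) log Q = +1.40 − (0.0592/2)(0.511) = +1.385 V.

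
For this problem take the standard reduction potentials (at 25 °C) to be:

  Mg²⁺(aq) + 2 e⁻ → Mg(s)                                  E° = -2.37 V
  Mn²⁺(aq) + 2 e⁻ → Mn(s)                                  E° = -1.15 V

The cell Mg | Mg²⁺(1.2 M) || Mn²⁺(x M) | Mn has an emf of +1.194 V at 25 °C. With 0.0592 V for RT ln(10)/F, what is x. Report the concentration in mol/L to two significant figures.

0.16 M

Mn²⁺/Mn is the cathode, Mg²⁺/Mg the anode: E°cell = +1.22 V, n = 2.
Overall reaction: Mn²⁺(aq) + Mg(s) → Mn(s) + Mg²⁺(aq); Q = [Mg²⁺]^1/[Mn²⁺]^1.
From E = E° − (0.0592/n) log Q: log Q = (E° − E)·n/0.0592 = (+1.22 − (+1.194))·2/0.0592 = 0.8784.
So 1·log[Mn²⁺] = 1·log(1.2) − log Q = 0.0792 − (0.8784) = -0.7992; [Mn²⁺] = 10^(-0.7992) ≈ 0.16 M.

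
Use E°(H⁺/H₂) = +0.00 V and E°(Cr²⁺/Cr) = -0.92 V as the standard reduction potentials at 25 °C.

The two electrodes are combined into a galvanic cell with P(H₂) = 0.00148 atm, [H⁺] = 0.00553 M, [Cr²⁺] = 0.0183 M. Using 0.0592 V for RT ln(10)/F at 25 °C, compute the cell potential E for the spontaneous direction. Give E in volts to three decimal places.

H⁺/H₂ is the cathode (higher E°), Cr²⁺/Cr the anode: E°cell = +0.00 − (-0.92) = +0.92 V, n = 2.
Overall: 2 H⁺(aq) + Cr(s) → H₂(g) + Cr²⁺(aq)
Q = P(H₂)·[Cr²⁺] / ([H⁺]^2); log Q = -0.053.
E = E° − (0.0592/n) log Q = +0.92 − (0.0592/2)(-0.053) = +0.922 V.

+0.922 V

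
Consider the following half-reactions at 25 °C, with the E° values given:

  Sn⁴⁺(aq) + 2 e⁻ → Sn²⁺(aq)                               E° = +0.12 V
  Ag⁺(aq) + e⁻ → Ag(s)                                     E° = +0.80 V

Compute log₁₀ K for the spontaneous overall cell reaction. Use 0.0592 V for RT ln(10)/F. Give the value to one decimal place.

Cathode: Ag⁺/Ag; anode: Sn⁴⁺/Sn²⁺. E°cell = +0.68 V, n = 2.
log K = nE°cell / 0.0592 = (2)(+0.68) / 0.0592 = 23.0.

23.0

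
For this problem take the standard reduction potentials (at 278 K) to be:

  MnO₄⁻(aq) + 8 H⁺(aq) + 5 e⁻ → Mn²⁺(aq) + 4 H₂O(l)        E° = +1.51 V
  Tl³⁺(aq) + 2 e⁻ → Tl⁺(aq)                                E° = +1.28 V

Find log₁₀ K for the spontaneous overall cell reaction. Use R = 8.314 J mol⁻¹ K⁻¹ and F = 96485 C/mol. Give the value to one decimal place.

41.7

Cathode: MnO₄⁻/Mn²⁺; anode: Tl³⁺/Tl⁺. E°cell = (+1.51) − (+1.28) = +0.23 V, with n = 10.
ΔG° = −nFE° = −RT ln K, so ln K = nFE°/(RT) = (10)(96485)(+0.23) / ((8.314)(278)) = 96.014.
log₁₀ K = 96.014 / ln 10 = 41.7.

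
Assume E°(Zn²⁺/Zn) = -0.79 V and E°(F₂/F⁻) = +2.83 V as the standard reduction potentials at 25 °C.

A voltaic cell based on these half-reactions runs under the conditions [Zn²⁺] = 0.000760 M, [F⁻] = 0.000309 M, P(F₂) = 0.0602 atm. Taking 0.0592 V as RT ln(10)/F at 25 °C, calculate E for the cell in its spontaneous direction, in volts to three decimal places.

+3.884 V

F₂/F⁻ is the cathode (higher E°), Zn²⁺/Zn the anode: E°cell = +2.83 − (-0.79) = +3.62 V, n = 2.
Overall: F₂(g) + Zn(s) → 2 F⁻(aq) + Zn²⁺(aq)
Q = [F⁻]^2·[Zn²⁺] / (P(F₂)); log Q = -8.919.
E = E° − (0.0592/n) log Q = +3.62 − (0.0592/2)(-8.919) = +3.884 V.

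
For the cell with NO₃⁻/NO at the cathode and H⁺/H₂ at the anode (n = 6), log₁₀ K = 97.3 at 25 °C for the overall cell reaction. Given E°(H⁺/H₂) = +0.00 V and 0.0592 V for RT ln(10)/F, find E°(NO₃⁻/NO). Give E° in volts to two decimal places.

E°cell = (0.0592/n)·log K = (0.0592/6)(97.3) = +0.960 V.
Since NO₃⁻/NO is the cathode and H⁺/H₂ the anode, E°cell = E°(NO₃⁻/NO) − E°(H⁺/H₂).
So E°(NO₃⁻/NO) = E°cell + E°(H⁺/H₂) = +0.960 + (+0.00) = +0.96 V.

+0.96 V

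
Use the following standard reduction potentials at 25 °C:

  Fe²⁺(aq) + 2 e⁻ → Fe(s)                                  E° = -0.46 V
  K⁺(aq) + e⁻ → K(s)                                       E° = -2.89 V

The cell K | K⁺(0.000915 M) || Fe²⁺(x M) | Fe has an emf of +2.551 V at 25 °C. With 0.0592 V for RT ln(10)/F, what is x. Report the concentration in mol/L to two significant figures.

Fe²⁺/Fe is the cathode, K⁺/K the anode: E°cell = +2.43 V, n = 2.
Overall reaction: Fe²⁺(aq) + 2 K(s) → Fe(s) + 2 K⁺(aq); Q = [K⁺]^2/[Fe²⁺]^1.
From E = E° − (0.0592/n) log Q: log Q = (E° − E)·n/0.0592 = (+2.43 − (+2.551))·2/0.0592 = -4.0878.
So 1·log[Fe²⁺] = 2·log(0.000915) − log Q = -6.0772 − (-4.0878) = -1.9894; [Fe²⁺] = 10^(-1.9894) ≈ 0.010 M.

0.010 M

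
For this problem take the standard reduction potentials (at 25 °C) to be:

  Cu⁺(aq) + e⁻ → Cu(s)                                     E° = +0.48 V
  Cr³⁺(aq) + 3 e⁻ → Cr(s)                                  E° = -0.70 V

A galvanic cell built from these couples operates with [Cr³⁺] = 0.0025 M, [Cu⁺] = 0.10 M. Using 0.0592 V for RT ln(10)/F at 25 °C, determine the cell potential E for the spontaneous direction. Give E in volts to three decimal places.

+1.172 V

Cu⁺/Cu is the cathode (higher E°), Cr³⁺/Cr the anode: E°cell = +0.48 − (-0.70) = +1.18 V, n = 3.
Overall: 3 Cu⁺(aq) + Cr(s) → 3 Cu(s) + Cr³⁺(aq)
Q = [Cr³⁺] / ([Cu⁺]^3); log Q = 0.398.
E = E° − (0.0592/n) log Q = +1.18 − (0.0592/3)(0.398) = +1.172 V.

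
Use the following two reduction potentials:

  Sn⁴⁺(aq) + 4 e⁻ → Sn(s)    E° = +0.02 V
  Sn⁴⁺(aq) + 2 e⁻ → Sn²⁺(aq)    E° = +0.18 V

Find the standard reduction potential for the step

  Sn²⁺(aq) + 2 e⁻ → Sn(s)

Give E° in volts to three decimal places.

Sequential free energies add, so n₃E°₃ = n₁E°₁ + n₂E°₂.
With n₃ = 4, and the known step contributing 2×(+0.18) V, the unknown satisfies 2·E° = 4×(+0.02) − 2×(+0.18) = -0.280.
E° = -0.280 / 2 = -0.140 V.

-0.140 V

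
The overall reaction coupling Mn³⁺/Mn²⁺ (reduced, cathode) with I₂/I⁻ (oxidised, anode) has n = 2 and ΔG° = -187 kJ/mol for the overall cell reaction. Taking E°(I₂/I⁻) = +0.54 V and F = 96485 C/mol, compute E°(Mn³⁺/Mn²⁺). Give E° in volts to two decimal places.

+1.51 V

E°cell = −ΔG°/(nF) = −(-187×10³)/((2)(96485)) = +0.969 V.
Since Mn³⁺/Mn²⁺ is the cathode and I₂/I⁻ the anode, E°cell = E°(Mn³⁺/Mn²⁺) − E°(I₂/I⁻).
So E°(Mn³⁺/Mn²⁺) = E°cell + E°(I₂/I⁻) = +0.969 + (+0.54) = +1.51 V.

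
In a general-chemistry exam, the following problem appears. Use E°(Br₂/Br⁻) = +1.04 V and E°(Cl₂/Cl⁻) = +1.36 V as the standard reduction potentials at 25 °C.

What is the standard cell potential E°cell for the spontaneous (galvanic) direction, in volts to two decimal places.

The Cl₂/Cl⁻ couple has the higher reduction potential, so it is the cathode; Br₂/Br⁻ is oxidised at the anode.
E°cell = E°(cathode) − E°(anode) = (+1.36) − (+1.04) = +0.32 V.
Since E°cell > 0, the reaction is spontaneous under standard conditions.

+0.32 V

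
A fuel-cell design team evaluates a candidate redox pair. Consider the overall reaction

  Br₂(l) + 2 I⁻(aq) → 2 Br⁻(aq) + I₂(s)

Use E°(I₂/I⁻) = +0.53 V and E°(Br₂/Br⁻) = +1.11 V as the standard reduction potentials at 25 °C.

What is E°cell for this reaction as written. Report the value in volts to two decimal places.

The Br₂/Br⁻ couple has the higher reduction potential, so it is the cathode; I₂/I⁻ is oxidised at the anode.
E°cell = E°(cathode) − E°(anode) = (+1.11) − (+0.53) = +0.58 V.

+0.58 V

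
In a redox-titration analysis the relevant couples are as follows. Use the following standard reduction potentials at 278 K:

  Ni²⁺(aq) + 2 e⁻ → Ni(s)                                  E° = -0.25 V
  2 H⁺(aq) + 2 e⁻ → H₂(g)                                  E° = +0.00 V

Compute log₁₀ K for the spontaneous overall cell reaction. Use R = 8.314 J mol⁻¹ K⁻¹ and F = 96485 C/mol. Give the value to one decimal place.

Cathode: H⁺/H₂; anode: Ni²⁺/Ni. E°cell = (+0.00) − (-0.25) = +0.25 V, with n = 2.
ΔG° = −nFE° = −RT ln K, so ln K = nFE°/(RT) = (2)(96485)(+0.25) / ((8.314)(278)) = 20.873.
log₁₀ K = 20.873 / ln 10 = 9.1.

9.1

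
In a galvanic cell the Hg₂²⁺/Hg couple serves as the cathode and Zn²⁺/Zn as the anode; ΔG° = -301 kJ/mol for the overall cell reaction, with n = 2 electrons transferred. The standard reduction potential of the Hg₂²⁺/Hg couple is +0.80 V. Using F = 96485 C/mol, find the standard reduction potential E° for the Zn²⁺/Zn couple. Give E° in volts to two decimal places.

E°cell = −ΔG°/(nF) = −(-301×10³)/((2)(96485)) = +1.560 V.
Since Hg₂²⁺/Hg is the cathode and Zn²⁺/Zn the anode, E°cell = E°(Hg₂²⁺/Hg) − E°(Zn²⁺/Zn).
So E°(Zn²⁺/Zn) = E°(Hg₂²⁺/Hg) − E°cell = (+0.80) − (+1.560) = -0.76 V.

-0.76 V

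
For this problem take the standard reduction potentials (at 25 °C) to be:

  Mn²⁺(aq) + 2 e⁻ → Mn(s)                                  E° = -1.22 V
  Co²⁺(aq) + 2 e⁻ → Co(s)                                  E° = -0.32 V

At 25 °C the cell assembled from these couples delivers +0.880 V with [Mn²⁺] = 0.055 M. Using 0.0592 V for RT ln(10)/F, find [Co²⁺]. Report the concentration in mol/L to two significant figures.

0.012 M

Co²⁺/Co is the cathode, Mn²⁺/Mn the anode: E°cell = +0.90 V, n = 2.
Overall reaction: Co²⁺(aq) + Mn(s) → Co(s) + Mn²⁺(aq); Q = [Mn²⁺]^1/[Co²⁺]^1.
From E = E° − (0.0592/n) log Q: log Q = (E° − E)·n/0.0592 = (+0.90 − (+0.880))·2/0.0592 = 0.6757.
So 1·log[Co²⁺] = 1·log(0.055) − log Q = -1.2596 − (0.6757) = -1.9353; [Co²⁺] = 10^(-1.9353) ≈ 0.012 M.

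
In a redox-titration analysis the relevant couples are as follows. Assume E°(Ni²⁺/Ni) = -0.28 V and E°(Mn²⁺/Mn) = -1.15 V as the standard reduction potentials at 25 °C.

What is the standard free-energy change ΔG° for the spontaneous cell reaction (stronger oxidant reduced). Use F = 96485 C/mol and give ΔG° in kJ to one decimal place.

Ni²⁺/Ni (E° = -0.28 V) is the cathode; Mn²⁺/Mn (E° = -1.15 V) is the anode, so E°cell = +0.87 V.
Balancing electrons gives n = 2 (lcm of 2 and 2).
ΔG° = −nFE° = −(2)(96485)(+0.87) = -167,884 J = -167.9 kJ.

-167.9 kJ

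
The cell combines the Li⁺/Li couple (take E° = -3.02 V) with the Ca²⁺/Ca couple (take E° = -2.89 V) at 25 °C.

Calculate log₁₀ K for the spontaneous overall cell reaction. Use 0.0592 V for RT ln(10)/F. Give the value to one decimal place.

4.4

Cathode: Ca²⁺/Ca; anode: Li⁺/Li. E°cell = +0.13 V, n = 2.
log K = nE°cell / 0.0592 = (2)(+0.13) / 0.0592 = 4.4.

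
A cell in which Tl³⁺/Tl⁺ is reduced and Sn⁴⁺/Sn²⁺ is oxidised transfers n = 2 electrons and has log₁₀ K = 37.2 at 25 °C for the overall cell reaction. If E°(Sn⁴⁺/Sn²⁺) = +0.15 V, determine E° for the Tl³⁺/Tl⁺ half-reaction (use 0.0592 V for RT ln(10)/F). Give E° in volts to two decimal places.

E°cell = (0.0592/n)·log K = (0.0592/2)(37.2) = +1.101 V.
Since Tl³⁺/Tl⁺ is the cathode and Sn⁴⁺/Sn²⁺ the anode, E°cell = E°(Tl³⁺/Tl⁺) − E°(Sn⁴⁺/Sn²⁺).
So E°(Tl³⁺/Tl⁺) = E°cell + E°(Sn⁴⁺/Sn²⁺) = +1.101 + (+0.15) = +1.25 V.

+1.25 V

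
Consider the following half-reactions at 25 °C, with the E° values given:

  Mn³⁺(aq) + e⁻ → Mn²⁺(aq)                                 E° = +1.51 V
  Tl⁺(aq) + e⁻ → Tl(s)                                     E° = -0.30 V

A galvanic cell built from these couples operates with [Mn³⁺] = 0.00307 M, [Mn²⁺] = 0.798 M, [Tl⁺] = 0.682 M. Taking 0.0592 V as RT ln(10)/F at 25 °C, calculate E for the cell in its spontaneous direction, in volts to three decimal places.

+1.677 V

Mn³⁺/Mn²⁺ is the cathode (higher E°), Tl⁺/Tl the anode: E°cell = +1.51 − (-0.30) = +1.81 V, n = 1.
Overall: Mn³⁺(aq) + Tl(s) → Mn²⁺(aq) + Tl⁺(aq)
Q = [Mn²⁺]·[Tl⁺] / ([Mn³⁺]); log Q = 2.249.
E = E° − (0.0592/n) log Q = +1.81 − (0.0592/1)(2.249) = +1.677 V.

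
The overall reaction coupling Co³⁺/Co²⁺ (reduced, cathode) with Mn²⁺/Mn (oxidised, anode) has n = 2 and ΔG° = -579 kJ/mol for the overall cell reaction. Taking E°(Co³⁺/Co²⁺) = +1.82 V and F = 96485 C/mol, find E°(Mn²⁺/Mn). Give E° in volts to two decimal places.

E°cell = −ΔG°/(nF) = −(-579×10³)/((2)(96485)) = +3.000 V.
Since Co³⁺/Co²⁺ is the cathode and Mn²⁺/Mn the anode, E°cell = E°(Co³⁺/Co²⁺) − E°(Mn²⁺/Mn).
So E°(Mn²⁺/Mn) = E°(Co³⁺/Co²⁺) − E°cell = (+1.82) − (+3.000) = -1.18 V.

-1.18 V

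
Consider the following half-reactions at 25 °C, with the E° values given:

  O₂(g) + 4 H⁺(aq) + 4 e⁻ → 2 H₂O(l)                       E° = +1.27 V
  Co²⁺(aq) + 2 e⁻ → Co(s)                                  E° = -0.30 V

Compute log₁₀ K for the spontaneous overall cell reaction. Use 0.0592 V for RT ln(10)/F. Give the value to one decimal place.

Cathode: O₂/H₂O; anode: Co²⁺/Co. E°cell = +1.57 V, n = 4.
log K = nE°cell / 0.0592 = (4)(+1.57) / 0.0592 = 106.1.

106.1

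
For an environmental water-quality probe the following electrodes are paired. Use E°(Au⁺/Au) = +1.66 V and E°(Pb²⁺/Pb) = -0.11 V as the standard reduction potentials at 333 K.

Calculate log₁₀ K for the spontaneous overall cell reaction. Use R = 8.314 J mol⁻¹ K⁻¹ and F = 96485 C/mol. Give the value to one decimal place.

53.6

Cathode: Au⁺/Au; anode: Pb²⁺/Pb. E°cell = (+1.66) − (-0.11) = +1.77 V, with n = 2.
ΔG° = −nFE° = −RT ln K, so ln K = nFE°/(RT) = (2)(96485)(+1.77) / ((8.314)(333)) = 123.370.
log₁₀ K = 123.370 / ln 10 = 53.6.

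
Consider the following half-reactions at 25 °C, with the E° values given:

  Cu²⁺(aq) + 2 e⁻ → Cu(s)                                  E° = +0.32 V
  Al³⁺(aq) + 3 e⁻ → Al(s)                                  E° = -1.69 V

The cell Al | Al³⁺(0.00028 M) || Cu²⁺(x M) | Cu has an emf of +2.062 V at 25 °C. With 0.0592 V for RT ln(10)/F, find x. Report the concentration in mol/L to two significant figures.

Cu²⁺/Cu is the cathode, Al³⁺/Al the anode: E°cell = +2.01 V, n = 6.
Overall reaction: 3 Cu²⁺(aq) + 2 Al(s) → 3 Cu(s) + 2 Al³⁺(aq); Q = [Al³⁺]^2/[Cu²⁺]^3.
From E = E° − (0.0592/n) log Q: log Q = (E° − E)·n/0.0592 = (+2.01 − (+2.062))·6/0.0592 = -5.2703.
So 3·log[Cu²⁺] = 2·log(0.00028) − log Q = -7.1057 − (-5.2703) = -1.8354; log[Cu²⁺] = -1.8354 / 3 = -0.6118; [Cu²⁺] = 10^(-0.6118) ≈ 0.24 M.

0.24 M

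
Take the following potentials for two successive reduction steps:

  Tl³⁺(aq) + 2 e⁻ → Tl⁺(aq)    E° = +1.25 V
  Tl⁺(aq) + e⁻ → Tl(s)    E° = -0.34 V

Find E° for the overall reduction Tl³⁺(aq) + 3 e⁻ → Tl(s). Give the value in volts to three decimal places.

Standard free energies of sequential steps add: ΔG°₃ = ΔG°₁ + ΔG°₂, so n₃E°₃ = n₁E°₁ + n₂E°₂.
E°₃ = (2×+1.25 + 1×-0.34) / 3 = (+2.160) / 3 = +0.720 V.
E° values themselves are not directly additive — weighting by electron count is essential.

+0.720 V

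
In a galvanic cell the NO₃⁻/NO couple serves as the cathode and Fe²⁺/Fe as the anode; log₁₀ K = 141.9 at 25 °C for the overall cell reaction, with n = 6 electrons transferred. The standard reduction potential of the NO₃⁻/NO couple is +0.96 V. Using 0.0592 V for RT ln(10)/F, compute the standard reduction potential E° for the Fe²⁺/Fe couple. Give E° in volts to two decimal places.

-0.44 V

E°cell = (0.0592/n)·log K = (0.0592/6)(141.9) = +1.400 V.
Since NO₃⁻/NO is the cathode and Fe²⁺/Fe the anode, E°cell = E°(NO₃⁻/NO) − E°(Fe²⁺/Fe).
So E°(Fe²⁺/Fe) = E°(NO₃⁻/NO) − E°cell = (+0.96) − (+1.400) = -0.44 V.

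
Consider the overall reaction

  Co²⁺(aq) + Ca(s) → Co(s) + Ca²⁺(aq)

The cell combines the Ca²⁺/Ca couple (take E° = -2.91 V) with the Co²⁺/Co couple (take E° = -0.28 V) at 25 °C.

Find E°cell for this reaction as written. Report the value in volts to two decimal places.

+2.63 V

The Co²⁺/Co couple has the higher reduction potential, so it is the cathode; Ca²⁺/Ca is oxidised at the anode.
E°cell = E°(cathode) − E°(anode) = (-0.28) − (-2.91) = +2.63 V.
Since E°cell > 0, the reaction is spontaneous under standard conditions.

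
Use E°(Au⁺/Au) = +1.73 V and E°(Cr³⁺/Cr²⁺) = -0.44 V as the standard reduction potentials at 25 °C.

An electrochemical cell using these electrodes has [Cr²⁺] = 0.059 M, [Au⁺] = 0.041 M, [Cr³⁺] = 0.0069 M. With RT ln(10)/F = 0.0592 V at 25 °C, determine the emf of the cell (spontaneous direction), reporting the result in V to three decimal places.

Au⁺/Au is the cathode (higher E°), Cr³⁺/Cr²⁺ the anode: E°cell = +1.73 − (-0.44) = +2.17 V, n = 1.
Overall: Au⁺(aq) + Cr²⁺(aq) → Au(s) + Cr³⁺(aq)
Q = [Cr³⁺] / ([Au⁺]·[Cr²⁺]); log Q = 0.455.
E = E° − (0.0592/n) log Q = +2.17 − (0.0592/1)(0.455) = +2.143 V.

+2.143 V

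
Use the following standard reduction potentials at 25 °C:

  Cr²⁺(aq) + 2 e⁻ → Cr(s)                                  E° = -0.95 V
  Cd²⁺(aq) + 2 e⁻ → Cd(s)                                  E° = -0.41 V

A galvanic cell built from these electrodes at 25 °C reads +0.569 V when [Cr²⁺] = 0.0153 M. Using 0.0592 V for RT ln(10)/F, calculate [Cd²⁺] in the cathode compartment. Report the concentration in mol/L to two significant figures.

Cd²⁺/Cd is the cathode, Cr²⁺/Cr the anode: E°cell = +0.54 V, n = 2.
Overall reaction: Cd²⁺(aq) + Cr(s) → Cd(s) + Cr²⁺(aq); Q = [Cr²⁺]^1/[Cd²⁺]^1.
From E = E° − (0.0592/n) log Q: log Q = (E° − E)·n/0.0592 = (+0.54 − (+0.569))·2/0.0592 = -0.9797.
So 1·log[Cd²⁺] = 1·log(0.0153) − log Q = -1.8153 − (-0.9797) = -0.8356; [Cd²⁺] = 10^(-0.8356) ≈ 0.15 M.

0.15 M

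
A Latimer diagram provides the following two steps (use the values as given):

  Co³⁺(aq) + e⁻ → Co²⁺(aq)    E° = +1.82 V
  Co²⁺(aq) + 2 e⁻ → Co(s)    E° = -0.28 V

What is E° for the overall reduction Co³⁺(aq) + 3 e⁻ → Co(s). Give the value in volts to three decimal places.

Standard free energies of sequential steps add: ΔG°₃ = ΔG°₁ + ΔG°₂, so n₃E°₃ = n₁E°₁ + n₂E°₂.
E°₃ = (1×+1.82 + 2×-0.28) / 3 = (+1.260) / 3 = +0.420 V.
E° values themselves are not directly additive — weighting by electron count is essential.

+0.420 V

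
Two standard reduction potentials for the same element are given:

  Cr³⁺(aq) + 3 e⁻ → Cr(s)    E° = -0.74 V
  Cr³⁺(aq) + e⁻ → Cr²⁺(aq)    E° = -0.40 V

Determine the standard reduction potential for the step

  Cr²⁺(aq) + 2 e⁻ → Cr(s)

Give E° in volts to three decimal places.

-0.910 V

Sequential free energies add, so n₃E°₃ = n₁E°₁ + n₂E°₂.
With n₃ = 3, and the known step contributing 1×(-0.40) V, the unknown satisfies 2·E° = 3×(-0.74) − 1×(-0.40) = -1.820.
E° = -1.820 / 2 = -0.910 V.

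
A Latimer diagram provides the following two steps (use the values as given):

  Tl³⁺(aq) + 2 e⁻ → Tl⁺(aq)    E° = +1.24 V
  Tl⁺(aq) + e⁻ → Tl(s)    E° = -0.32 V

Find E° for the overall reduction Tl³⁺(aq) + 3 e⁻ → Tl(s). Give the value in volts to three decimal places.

+0.720 V

Since ΔG° = −nFE° is additive over sequential reductions, n₃E°₃ = n₁E°₁ + n₂E°₂.
E°₃ = (2×+1.24 + 1×-0.32) / 3 = (+2.160) / 3 = +0.720 V.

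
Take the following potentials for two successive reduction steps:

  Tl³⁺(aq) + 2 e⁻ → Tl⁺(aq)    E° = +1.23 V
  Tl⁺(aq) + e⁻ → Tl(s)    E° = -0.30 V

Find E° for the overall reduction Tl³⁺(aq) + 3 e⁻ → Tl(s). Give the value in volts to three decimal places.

Adding the free-energy changes (−nFE°) of the two steps gives −n₃FE°₃ = −n₁FE°₁ − n₂FE°₂.
E°₃ = (2×+1.23 + 1×-0.30) / 3 = (+2.160) / 3 = +0.720 V.
E° values themselves are not directly additive — weighting by electron count is essential.

+0.720 V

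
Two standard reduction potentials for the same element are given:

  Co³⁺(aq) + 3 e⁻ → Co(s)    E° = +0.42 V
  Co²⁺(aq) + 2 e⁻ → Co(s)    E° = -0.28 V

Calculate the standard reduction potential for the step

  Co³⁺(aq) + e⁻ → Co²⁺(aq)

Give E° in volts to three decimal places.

Sequential free energies add, so n₃E°₃ = n₁E°₁ + n₂E°₂.
With n₃ = 3, and the known step contributing 2×(-0.28) V, the unknown satisfies 1·E° = 3×(+0.42) − 2×(-0.28) = +1.820.
E° = +1.820 / 1 = +1.820 V.

+1.820 V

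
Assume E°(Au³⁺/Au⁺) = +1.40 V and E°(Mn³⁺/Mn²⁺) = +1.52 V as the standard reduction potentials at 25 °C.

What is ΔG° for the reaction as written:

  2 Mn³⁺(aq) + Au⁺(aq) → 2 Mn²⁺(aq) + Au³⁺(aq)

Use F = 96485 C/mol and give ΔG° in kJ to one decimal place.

As written, Mn³⁺/Mn²⁺ is reduced (cathode) and Au³⁺/Au⁺ is oxidised (anode), so E°cell = (+1.52) − (+1.40) = +0.12 V.
Balancing electrons gives n = 2.
ΔG° = −nFE° = −(2)(96485)(+0.12) = -23,156 J = -23.2 kJ.

-23.2 kJ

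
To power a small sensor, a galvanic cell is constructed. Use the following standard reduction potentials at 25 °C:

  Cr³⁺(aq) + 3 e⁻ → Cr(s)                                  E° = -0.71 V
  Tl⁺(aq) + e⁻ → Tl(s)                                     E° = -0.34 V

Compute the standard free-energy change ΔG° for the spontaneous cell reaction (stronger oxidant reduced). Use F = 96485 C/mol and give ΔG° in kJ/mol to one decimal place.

Tl⁺/Tl (E° = -0.34 V) is the cathode; Cr³⁺/Cr (E° = -0.71 V) is the anode, so E°cell = +0.37 V.
Balancing electrons gives n = 3 (lcm of 1 and 3).
ΔG° = −nFE° = −(3)(96485)(+0.37) = -107,098 J = -107.1 kJ/mol.

-107.1 kJ/mol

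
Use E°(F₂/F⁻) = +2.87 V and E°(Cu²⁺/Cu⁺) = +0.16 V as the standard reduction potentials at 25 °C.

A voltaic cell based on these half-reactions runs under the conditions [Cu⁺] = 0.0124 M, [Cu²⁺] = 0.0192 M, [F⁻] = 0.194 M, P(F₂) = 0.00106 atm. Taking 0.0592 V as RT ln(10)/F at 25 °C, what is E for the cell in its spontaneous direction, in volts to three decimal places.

F₂/F⁻ is the cathode (higher E°), Cu²⁺/Cu⁺ the anode: E°cell = +2.87 − (+0.16) = +2.71 V, n = 2.
Overall: F₂(g) + 2 Cu⁺(aq) → 2 F⁻(aq) + 2 Cu²⁺(aq)
Q = [F⁻]^2·[Cu²⁺]^2 / (P(F₂)·[Cu⁺]^2); log Q = 1.930.
E = E° − (0.0592/n) log Q = +2.71 − (0.0592/2)(1.930) = +2.653 V.

+2.653 V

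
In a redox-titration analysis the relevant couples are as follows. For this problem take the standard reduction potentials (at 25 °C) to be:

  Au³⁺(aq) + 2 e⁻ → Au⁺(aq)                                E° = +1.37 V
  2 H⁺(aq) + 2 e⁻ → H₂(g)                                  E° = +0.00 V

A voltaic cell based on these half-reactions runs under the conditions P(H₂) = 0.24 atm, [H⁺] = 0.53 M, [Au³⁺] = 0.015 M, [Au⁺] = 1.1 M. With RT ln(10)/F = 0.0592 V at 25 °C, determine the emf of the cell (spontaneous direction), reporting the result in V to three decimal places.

Au³⁺/Au⁺ is the cathode (higher E°), H⁺/H₂ the anode: E°cell = +1.37 − (+0.00) = +1.37 V, n = 2.
Overall: Au³⁺(aq) + H₂(g) → Au⁺(aq) + 2 H⁺(aq)
Q = [Au⁺]·[H⁺]^2 / ([Au³⁺]·P(H₂)); log Q = 1.934.
E = E° − (0.0592/n) log Q = +1.37 − (0.0592/2)(1.934) = +1.313 V.

+1.313 V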